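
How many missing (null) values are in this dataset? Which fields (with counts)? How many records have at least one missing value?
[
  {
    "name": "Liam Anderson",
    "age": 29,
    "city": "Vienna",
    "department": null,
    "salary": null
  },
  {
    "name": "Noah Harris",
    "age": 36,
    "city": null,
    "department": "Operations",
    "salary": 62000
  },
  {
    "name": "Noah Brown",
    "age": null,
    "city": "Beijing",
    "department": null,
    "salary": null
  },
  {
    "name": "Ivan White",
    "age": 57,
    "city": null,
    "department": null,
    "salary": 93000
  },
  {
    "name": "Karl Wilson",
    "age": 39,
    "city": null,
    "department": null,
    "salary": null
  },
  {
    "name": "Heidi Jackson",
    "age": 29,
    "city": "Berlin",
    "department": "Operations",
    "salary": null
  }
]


Checking for missing (null) values in 6 records:

  Liam Anderson: department, salary
  Noah Harris: city
  Noah Brown: age, department, salary
  Ivan White: city, department
  Karl Wilson: city, department, salary
  Heidi Jackson: salary

Per field:
  name: 0 missing
  age: 1 missing
  city: 3 missing
  department: 4 missing
  salary: 4 missing

Total missing values: 12
Records with any missing: 6

12 missing values (age: 1, city: 3, department: 4, salary: 4); 6 incomplete records


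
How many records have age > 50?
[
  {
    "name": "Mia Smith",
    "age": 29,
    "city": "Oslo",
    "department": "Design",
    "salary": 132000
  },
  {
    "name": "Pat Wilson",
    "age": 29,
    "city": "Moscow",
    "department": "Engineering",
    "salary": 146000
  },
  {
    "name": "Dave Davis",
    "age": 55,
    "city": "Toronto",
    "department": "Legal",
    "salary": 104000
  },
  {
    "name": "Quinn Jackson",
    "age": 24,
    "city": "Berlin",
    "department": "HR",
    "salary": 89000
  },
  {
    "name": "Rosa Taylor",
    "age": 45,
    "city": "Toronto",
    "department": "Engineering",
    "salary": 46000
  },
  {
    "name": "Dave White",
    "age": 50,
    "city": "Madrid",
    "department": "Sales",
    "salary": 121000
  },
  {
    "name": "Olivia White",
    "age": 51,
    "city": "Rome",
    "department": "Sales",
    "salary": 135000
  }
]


Data: 7 records
Condition: age > 50

Checking each record:
  Mia Smith: 29
  Pat Wilson: 29
  Dave Davis: 55 MATCH
  Quinn Jackson: 24
  Rosa Taylor: 45
  Dave White: 50
  Olivia White: 51 MATCH

Count: 2

2


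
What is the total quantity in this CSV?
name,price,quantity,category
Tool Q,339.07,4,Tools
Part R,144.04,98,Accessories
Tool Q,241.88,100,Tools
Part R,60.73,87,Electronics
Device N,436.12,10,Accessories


Computing total quantity:
Values: [4, 98, 100, 87, 10]
Sum = 299

299


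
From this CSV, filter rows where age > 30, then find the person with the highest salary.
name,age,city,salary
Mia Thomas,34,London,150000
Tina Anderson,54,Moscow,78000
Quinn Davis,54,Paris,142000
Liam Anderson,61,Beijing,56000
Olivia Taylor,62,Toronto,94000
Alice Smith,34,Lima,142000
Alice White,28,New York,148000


Filter: age > 30
Sort by: salary (descending)

Filtered records (6):
  Mia Thomas, age 34, salary $150000
  Quinn Davis, age 54, salary $142000
  Alice Smith, age 34, salary $142000
  Olivia Taylor, age 62, salary $94000
  Tina Anderson, age 54, salary $78000
  Liam Anderson, age 61, salary $56000

Highest salary: Mia Thomas ($150000)

Mia Thomas


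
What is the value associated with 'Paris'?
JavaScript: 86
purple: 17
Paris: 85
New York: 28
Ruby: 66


Looking up key 'Paris'
Value: 85

85


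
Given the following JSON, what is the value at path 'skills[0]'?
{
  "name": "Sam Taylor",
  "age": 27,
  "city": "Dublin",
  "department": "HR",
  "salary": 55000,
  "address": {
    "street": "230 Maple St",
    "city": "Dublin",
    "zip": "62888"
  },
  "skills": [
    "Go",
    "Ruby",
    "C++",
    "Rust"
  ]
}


Query: skills[0]
Path: skills -> first element
Value: Go

Go


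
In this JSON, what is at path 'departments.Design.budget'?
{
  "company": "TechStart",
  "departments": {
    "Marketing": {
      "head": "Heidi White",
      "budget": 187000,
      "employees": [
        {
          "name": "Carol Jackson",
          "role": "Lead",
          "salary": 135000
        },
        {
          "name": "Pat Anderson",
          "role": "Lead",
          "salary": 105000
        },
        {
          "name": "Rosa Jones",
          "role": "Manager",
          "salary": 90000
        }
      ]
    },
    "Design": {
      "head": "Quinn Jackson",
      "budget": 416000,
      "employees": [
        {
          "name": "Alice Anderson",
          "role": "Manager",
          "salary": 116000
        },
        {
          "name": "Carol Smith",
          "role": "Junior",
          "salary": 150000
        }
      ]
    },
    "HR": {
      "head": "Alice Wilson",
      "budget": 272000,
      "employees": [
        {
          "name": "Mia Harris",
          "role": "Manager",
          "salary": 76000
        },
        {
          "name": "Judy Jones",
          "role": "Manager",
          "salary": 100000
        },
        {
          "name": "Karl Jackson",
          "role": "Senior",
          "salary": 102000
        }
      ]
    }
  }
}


Path: departments.Design.budget

Navigate:
  -> departments
  -> Design
  -> budget = 416000

416000


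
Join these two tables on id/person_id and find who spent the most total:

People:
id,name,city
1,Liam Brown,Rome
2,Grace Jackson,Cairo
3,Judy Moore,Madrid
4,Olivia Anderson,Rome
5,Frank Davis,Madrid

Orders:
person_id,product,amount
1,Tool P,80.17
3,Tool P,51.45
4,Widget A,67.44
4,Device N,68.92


Join on: people.id = orders.person_id

Joined rows:
  Liam Brown (Rome) bought Tool P for $80.17
  Judy Moore (Madrid) bought Tool P for $51.45
  Olivia Anderson (Rome) bought Widget A for $67.44
  Olivia Anderson (Rome) bought Device N for $68.92

Total per person:
  Olivia Anderson: $136.36
  Liam Brown: $80.17
  Judy Moore: $51.45

Top spender: Olivia Anderson ($136.36)

Olivia Anderson ($136.36)


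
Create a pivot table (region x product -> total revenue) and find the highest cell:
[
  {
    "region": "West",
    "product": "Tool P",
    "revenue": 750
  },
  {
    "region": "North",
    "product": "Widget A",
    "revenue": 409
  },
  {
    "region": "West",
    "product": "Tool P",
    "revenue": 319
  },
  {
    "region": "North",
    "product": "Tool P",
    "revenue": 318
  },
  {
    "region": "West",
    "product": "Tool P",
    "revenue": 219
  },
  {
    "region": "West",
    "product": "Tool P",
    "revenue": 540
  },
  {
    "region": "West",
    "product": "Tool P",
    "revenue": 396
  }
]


Pivot: region (rows) x product (columns) -> total revenue

     Tool P        Widget A    
North          318           409  
West          2224             0  

Highest: West / Tool P = $2224

West / Tool P = $2224


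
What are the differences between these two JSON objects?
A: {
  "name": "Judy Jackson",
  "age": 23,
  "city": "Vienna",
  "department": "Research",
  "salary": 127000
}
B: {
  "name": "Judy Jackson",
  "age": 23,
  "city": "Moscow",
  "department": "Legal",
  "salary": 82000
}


Comparing each field (in key order):
  name: same
  age: same
  city: DIFFERENT
  department: DIFFERENT
  salary: DIFFERENT
Differences:
  city: Vienna -> Moscow
  department: Research -> Legal
  salary: 127000 -> 82000

3 field(s) changed

3 changes: city, department, salary


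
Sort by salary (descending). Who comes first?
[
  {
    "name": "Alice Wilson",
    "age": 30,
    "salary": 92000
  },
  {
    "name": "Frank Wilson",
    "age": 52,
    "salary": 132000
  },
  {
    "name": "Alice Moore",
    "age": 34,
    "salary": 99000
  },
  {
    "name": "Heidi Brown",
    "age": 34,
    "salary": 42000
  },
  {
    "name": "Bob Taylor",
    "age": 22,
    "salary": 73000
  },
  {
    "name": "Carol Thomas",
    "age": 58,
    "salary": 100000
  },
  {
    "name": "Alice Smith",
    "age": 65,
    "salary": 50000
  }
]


Sort by: salary (descending)

Sorted order:
  1. Frank Wilson (salary = 132000)
  2. Carol Thomas (salary = 100000)
  3. Alice Moore (salary = 99000)
  4. Alice Wilson (salary = 92000)
  5. Bob Taylor (salary = 73000)
  6. Alice Smith (salary = 50000)
  7. Heidi Brown (salary = 42000)

First: Frank Wilson

Frank Wilson


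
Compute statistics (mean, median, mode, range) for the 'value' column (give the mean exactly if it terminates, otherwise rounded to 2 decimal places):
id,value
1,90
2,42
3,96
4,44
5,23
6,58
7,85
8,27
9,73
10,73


Data: [90, 42, 96, 44, 23, 58, 85, 27, 73, 73]
Count: 10
Sum: 611
Mean: 611/10 = 61.1
Sorted: [23, 27, 42, 44, 58, 73, 73, 85, 90, 96]
Median: 65.5
Mode: 73 (2 times)
Range: 96 - 23 = 73
Min: 23, Max: 96

mean=61.1, median=65.5, mode=73, range=73


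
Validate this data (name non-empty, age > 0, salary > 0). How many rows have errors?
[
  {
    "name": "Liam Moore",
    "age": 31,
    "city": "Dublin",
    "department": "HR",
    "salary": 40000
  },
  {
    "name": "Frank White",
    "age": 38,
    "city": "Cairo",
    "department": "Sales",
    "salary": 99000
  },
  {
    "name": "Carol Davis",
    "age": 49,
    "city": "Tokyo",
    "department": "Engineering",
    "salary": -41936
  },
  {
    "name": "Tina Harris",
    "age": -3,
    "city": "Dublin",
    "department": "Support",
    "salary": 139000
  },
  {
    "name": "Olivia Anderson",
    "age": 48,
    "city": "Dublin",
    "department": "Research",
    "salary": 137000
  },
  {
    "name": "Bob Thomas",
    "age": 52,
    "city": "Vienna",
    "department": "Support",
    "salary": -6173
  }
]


Validating 6 records:
Rules: name non-empty, age > 0, salary > 0

  Row 1 (Liam Moore): OK
  Row 2 (Frank White): OK
  Row 3 (Carol Davis): negative salary: -41936
  Row 4 (Tina Harris): negative age: -3
  Row 5 (Olivia Anderson): OK
  Row 6 (Bob Thomas): negative salary: -6173

Total errors: 3

3 errors


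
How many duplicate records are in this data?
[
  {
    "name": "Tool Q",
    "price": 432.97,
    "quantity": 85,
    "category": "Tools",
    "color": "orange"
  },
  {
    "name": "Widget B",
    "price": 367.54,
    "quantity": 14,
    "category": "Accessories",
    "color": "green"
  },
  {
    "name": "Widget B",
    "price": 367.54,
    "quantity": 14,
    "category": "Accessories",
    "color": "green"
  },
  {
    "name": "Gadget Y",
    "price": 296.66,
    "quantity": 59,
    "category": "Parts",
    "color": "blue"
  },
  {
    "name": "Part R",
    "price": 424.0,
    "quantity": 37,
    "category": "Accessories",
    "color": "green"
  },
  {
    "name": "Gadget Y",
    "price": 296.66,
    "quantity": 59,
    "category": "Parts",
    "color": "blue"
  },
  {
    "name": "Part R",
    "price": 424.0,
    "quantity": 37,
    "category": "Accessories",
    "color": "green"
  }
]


Checking 7 records for duplicates:

  Row 1: Tool Q ($432.97, qty 85)
  Row 2: Widget B ($367.54, qty 14)
  Row 3: Widget B ($367.54, qty 14) <-- DUPLICATE
  Row 4: Gadget Y ($296.66, qty 59)
  Row 5: Part R ($424.0, qty 37)
  Row 6: Gadget Y ($296.66, qty 59) <-- DUPLICATE
  Row 7: Part R ($424.0, qty 37) <-- DUPLICATE

Duplicates found: 3
Unique records: 4

3 duplicates, 4 unique


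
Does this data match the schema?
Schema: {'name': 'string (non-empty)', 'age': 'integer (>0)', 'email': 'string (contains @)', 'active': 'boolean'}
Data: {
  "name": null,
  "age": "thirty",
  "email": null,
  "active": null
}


Validating each field against schema:
  name: FAIL (null is not a string)
  age: FAIL ("thirty" is not an integer)
  email: FAIL (null is not a string)
  active: FAIL (null is not a boolean)

Result: INVALID (4 errors: name, age, email, active)

INVALID (4 errors: name, age, email, active)


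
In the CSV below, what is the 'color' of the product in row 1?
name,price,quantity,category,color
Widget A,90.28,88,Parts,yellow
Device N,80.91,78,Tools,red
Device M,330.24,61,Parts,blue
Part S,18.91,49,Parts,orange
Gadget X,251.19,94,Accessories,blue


Query: Row 1 ('Widget A'), column 'color'
Value: yellow

yellow


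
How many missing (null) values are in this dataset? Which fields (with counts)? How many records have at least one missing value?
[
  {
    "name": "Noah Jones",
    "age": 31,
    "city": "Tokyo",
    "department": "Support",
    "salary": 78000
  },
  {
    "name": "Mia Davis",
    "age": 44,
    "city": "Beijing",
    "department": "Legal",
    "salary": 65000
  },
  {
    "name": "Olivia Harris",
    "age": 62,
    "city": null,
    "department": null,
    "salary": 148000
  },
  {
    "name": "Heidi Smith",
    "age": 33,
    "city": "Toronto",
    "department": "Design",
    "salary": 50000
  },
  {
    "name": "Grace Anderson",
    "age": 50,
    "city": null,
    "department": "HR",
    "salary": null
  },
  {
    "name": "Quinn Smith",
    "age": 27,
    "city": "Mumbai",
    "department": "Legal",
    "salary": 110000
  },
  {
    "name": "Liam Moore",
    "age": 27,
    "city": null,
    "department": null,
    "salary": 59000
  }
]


Checking for missing (null) values in 7 records:

  Noah Jones: complete
  Mia Davis: complete
  Olivia Harris: city, department
  Heidi Smith: complete
  Grace Anderson: city, salary
  Quinn Smith: complete
  Liam Moore: city, department

Per field:
  name: 0 missing
  age: 0 missing
  city: 3 missing
  department: 2 missing
  salary: 1 missing

Total missing values: 6
Records with any missing: 3

6 missing values (city: 3, department: 2, salary: 1); 3 incomplete records


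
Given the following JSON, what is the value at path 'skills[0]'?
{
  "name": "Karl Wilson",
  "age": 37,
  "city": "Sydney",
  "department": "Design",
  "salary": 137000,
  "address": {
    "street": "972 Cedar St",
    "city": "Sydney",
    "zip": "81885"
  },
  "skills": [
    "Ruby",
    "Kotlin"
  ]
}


Query: skills[0]
Path: skills -> first element
Value: Ruby

Ruby


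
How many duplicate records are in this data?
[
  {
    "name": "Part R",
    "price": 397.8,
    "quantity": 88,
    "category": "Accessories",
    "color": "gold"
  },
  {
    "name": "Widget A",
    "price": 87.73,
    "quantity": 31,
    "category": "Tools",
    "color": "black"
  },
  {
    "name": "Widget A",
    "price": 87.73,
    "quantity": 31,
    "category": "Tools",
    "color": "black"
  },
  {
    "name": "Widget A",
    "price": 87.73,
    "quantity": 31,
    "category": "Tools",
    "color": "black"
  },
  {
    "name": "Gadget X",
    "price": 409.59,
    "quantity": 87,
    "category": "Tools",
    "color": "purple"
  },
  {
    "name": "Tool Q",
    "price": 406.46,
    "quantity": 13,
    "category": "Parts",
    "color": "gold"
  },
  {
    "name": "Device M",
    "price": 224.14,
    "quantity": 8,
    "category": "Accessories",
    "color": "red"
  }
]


Checking 7 records for duplicates:

  Row 1: Part R ($397.8, qty 88)
  Row 2: Widget A ($87.73, qty 31)
  Row 3: Widget A ($87.73, qty 31) <-- DUPLICATE
  Row 4: Widget A ($87.73, qty 31) <-- DUPLICATE
  Row 5: Gadget X ($409.59, qty 87)
  Row 6: Tool Q ($406.46, qty 13)
  Row 7: Device M ($224.14, qty 8)

Duplicates found: 2
Unique records: 5

2 duplicates, 5 unique


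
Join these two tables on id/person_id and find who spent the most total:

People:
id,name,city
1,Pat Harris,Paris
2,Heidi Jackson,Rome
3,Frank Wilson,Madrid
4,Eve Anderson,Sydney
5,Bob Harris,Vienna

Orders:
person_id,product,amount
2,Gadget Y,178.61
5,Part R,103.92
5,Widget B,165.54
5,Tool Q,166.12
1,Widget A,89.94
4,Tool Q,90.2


Join on: people.id = orders.person_id

Joined rows:
  Heidi Jackson (Rome) bought Gadget Y for $178.61
  Bob Harris (Vienna) bought Part R for $103.92
  Bob Harris (Vienna) bought Widget B for $165.54
  Bob Harris (Vienna) bought Tool Q for $166.12
  Pat Harris (Paris) bought Widget A for $89.94
  Eve Anderson (Sydney) bought Tool Q for $90.2

Total per person:
  Bob Harris: $435.58
  Heidi Jackson: $178.61
  Eve Anderson: $90.20
  Pat Harris: $89.94

Top spender: Bob Harris ($435.58)

Bob Harris ($435.58)


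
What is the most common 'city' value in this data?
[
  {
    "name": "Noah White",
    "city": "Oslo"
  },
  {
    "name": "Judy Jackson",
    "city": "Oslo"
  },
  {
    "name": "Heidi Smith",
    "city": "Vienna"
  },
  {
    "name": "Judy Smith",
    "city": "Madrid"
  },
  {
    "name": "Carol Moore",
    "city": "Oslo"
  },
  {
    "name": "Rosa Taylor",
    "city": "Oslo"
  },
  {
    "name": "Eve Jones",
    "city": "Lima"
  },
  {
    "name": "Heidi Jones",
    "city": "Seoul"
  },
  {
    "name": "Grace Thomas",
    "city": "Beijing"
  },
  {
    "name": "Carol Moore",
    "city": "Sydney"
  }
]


Counting 'city' values across 10 records:

  Oslo: 4 ####
  Vienna: 1 #
  Madrid: 1 #
  Lima: 1 #
  Seoul: 1 #
  Beijing: 1 #
  Sydney: 1 #

Most common: Oslo (4 times)

Oslo (4 times)


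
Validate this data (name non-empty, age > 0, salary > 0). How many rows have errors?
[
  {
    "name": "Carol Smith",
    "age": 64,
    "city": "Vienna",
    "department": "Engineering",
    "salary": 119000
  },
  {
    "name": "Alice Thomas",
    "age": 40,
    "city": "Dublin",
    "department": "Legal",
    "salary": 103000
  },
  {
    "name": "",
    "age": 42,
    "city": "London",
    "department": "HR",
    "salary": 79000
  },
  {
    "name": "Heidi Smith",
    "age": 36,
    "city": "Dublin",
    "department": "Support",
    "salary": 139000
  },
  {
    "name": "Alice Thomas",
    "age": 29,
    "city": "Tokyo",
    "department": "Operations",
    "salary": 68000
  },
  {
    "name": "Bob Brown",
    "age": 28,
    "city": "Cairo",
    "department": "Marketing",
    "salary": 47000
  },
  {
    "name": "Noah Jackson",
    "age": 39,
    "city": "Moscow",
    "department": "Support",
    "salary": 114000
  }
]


Validating 7 records:
Rules: name non-empty, age > 0, salary > 0

  Row 1 (Carol Smith): OK
  Row 2 (Alice Thomas): OK
  Row 3 (???): empty name
  Row 4 (Heidi Smith): OK
  Row 5 (Alice Thomas): OK
  Row 6 (Bob Brown): OK
  Row 7 (Noah Jackson): OK

Total errors: 1

1 errors


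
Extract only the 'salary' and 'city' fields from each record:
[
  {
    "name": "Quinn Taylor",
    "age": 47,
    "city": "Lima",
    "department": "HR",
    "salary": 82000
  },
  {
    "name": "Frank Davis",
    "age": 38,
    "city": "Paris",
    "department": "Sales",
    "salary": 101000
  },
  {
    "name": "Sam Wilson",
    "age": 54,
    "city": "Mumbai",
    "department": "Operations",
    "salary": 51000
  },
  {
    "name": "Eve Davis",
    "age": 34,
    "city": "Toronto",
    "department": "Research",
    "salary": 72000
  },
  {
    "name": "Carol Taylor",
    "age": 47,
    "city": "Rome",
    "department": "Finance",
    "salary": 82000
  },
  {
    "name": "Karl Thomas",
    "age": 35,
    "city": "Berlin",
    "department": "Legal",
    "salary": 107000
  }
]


Original: 6 records with fields: name, age, city, department, salary
Keep: ['salary', 'city']
Drop: ['name', 'age', 'department']
Result: 6 records, 2 fields each

[
  {
    "salary": 82000,
    "city": "Lima"
  },
  {
    "salary": 101000,
    "city": "Paris"
  },
  {
    "salary": 51000,
    "city": "Mumbai"
  },
  {
    "salary": 72000,
    "city": "Toronto"
  },
  {
    "salary": 82000,
    "city": "Rome"
  },
  {
    "salary": 107000,
    "city": "Berlin"
  }
]


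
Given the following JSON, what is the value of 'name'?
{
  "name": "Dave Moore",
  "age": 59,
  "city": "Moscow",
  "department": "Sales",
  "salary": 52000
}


Looking up field 'name'
Value: Dave Moore

Dave Moore


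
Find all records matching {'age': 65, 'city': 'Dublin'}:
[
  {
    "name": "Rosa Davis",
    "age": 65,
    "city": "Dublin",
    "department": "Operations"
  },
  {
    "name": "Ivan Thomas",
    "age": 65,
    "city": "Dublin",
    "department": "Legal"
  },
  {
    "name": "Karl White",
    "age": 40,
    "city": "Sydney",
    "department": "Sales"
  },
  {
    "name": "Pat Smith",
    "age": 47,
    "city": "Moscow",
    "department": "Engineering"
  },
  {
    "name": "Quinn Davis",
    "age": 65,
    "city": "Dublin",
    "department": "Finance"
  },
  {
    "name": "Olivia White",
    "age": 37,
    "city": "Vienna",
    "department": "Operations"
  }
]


Search criteria: {'age': 65, 'city': 'Dublin'}

Checking 6 records:
  Rosa Davis: {age: 65, city: Dublin} <-- MATCH
  Ivan Thomas: {age: 65, city: Dublin} <-- MATCH
  Karl White: {age: 40, city: Sydney}
  Pat Smith: {age: 47, city: Moscow}
  Quinn Davis: {age: 65, city: Dublin} <-- MATCH
  Olivia White: {age: 37, city: Vienna}

Matches: ["Rosa Davis", "Ivan Thomas", "Quinn Davis"]

["Rosa Davis", "Ivan Thomas", "Quinn Davis"]


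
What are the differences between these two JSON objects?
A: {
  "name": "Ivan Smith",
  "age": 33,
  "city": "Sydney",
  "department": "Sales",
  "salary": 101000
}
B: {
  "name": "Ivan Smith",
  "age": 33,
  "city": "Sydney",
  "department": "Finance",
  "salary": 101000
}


Comparing each field (in key order):
  name: same
  age: same
  city: same
  department: DIFFERENT
  salary: same
Differences:
  department: Sales -> Finance

1 field(s) changed

1 change: department


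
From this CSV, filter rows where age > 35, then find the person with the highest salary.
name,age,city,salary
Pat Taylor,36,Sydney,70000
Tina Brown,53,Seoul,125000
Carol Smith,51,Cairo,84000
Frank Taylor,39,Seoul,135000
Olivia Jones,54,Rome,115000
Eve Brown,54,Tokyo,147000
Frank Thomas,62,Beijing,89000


Filter: age > 35
Sort by: salary (descending)

Filtered records (7):
  Eve Brown, age 54, salary $147000
  Frank Taylor, age 39, salary $135000
  Tina Brown, age 53, salary $125000
  Olivia Jones, age 54, salary $115000
  Frank Thomas, age 62, salary $89000
  Carol Smith, age 51, salary $84000
  Pat Taylor, age 36, salary $70000

Highest salary: Eve Brown ($147000)

Eve Brown


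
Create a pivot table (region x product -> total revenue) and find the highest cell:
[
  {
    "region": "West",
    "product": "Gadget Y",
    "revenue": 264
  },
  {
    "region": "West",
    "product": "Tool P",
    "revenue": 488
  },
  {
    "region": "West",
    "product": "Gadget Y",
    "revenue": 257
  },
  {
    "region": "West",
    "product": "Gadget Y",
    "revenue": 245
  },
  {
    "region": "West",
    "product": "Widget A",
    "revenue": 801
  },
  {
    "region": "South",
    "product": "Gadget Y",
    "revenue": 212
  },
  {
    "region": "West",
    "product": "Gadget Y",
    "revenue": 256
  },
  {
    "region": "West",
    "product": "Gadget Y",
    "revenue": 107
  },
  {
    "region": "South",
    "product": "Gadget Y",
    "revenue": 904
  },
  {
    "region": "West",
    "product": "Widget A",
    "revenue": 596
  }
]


Pivot: region (rows) x product (columns) -> total revenue

     Gadget Y      Tool P        Widget A    
South         1116             0             0  
West          1129           488          1397  

Highest: West / Widget A = $1397

West / Widget A = $1397


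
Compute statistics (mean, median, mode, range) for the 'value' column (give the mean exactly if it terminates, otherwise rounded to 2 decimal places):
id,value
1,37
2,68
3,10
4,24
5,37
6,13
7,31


Data: [37, 68, 10, 24, 37, 13, 31]
Count: 7
Sum: 220
Mean: 220/7 ≈ 31.43 (rounded to 2 decimal places)
Sorted: [10, 13, 24, 31, 37, 37, 68]
Median: 31.0
Mode: 37 (2 times)
Range: 68 - 10 = 58
Min: 10, Max: 68

mean≈31.43, median=31.0, mode=37, range=58


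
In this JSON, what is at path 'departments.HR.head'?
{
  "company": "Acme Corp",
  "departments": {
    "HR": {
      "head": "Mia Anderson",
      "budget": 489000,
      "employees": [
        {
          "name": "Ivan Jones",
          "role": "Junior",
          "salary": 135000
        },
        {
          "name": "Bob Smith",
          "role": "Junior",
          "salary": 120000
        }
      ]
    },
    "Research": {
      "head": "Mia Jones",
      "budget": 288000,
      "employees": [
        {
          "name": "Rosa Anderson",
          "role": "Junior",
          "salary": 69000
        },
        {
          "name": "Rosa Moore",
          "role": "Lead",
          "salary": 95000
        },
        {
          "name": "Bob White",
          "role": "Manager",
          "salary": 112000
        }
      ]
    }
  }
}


Path: departments.HR.head

Navigate:
  -> departments
  -> HR
  -> head = 'Mia Anderson'

Mia Anderson


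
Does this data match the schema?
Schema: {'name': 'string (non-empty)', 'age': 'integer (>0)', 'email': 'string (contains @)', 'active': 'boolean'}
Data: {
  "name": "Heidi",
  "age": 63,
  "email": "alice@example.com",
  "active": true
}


Validating each field against schema:
  name: OK (non-empty string)
  age: OK (positive integer)
  email: OK (string with @)
  active: OK (boolean)

Result: VALID

VALID


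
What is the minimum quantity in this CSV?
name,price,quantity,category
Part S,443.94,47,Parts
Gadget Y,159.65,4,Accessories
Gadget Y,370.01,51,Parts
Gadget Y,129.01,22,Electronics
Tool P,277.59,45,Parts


Computing minimum quantity:
Values: [47, 4, 51, 22, 45]
Min = 4

4


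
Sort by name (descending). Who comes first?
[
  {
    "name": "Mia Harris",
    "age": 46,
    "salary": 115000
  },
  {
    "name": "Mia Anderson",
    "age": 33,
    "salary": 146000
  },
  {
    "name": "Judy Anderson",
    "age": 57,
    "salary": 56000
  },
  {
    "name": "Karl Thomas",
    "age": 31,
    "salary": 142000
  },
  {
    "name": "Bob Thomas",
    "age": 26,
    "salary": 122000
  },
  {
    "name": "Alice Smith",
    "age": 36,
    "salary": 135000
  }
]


Sort by: name (descending)

Sorted order:
  1. Mia Harris (name = Mia Harris)
  2. Mia Anderson (name = Mia Anderson)
  3. Karl Thomas (name = Karl Thomas)
  4. Judy Anderson (name = Judy Anderson)
  5. Bob Thomas (name = Bob Thomas)
  6. Alice Smith (name = Alice Smith)

First: Mia Harris

Mia Harris


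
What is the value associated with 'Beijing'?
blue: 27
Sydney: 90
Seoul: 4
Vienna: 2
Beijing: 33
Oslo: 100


Looking up key 'Beijing'
Value: 33

33


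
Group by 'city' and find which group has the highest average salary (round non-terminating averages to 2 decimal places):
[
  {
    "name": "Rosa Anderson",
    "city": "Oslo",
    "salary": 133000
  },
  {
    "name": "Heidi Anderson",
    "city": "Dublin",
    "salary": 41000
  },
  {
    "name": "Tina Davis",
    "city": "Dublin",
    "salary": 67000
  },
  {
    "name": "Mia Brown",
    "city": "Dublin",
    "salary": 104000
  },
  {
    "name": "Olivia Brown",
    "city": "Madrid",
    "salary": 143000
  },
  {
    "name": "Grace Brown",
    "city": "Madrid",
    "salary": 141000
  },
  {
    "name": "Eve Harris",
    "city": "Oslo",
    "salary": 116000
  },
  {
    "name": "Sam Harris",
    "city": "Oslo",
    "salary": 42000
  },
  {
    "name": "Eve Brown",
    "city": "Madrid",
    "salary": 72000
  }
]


Group by: city

Groups:
  Dublin: 3 people, avg salary = 212000/3 ≈ $70666.67
  Madrid: 3 people, avg salary = 356000/3 ≈ $118666.67
  Oslo: 3 people, avg salary = 291000/3 = $97000

Highest average salary: Madrid (≈$118666.67)

Madrid (≈$118666.67)


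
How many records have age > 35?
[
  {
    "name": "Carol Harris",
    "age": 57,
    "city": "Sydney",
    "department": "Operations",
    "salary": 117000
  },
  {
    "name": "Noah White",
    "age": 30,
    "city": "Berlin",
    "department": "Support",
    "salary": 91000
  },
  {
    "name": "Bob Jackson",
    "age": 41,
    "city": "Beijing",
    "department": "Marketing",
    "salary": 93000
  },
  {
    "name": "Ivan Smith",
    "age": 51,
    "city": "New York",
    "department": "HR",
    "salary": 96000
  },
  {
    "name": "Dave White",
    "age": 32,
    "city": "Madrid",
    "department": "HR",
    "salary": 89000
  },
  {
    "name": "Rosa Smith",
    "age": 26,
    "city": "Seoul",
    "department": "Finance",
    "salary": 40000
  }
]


Data: 6 records
Condition: age > 35

Checking each record:
  Carol Harris: 57 MATCH
  Noah White: 30
  Bob Jackson: 41 MATCH
  Ivan Smith: 51 MATCH
  Dave White: 32
  Rosa Smith: 26

Count: 3

3


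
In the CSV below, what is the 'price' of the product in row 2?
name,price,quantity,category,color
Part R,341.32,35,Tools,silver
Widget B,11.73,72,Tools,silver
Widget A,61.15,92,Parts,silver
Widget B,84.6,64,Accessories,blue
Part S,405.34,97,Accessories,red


Query: Row 2 ('Widget B'), column 'price'
Value: 11.73

11.73


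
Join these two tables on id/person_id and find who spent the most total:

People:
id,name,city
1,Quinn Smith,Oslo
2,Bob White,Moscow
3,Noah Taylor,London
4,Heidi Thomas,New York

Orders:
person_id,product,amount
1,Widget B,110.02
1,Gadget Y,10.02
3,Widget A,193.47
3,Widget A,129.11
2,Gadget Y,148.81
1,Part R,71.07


Join on: people.id = orders.person_id

Joined rows:
  Quinn Smith (Oslo) bought Widget B for $110.02
  Quinn Smith (Oslo) bought Gadget Y for $10.02
  Noah Taylor (London) bought Widget A for $193.47
  Noah Taylor (London) bought Widget A for $129.11
  Bob White (Moscow) bought Gadget Y for $148.81
  Quinn Smith (Oslo) bought Part R for $71.07

Total per person:
  Noah Taylor: $322.58
  Quinn Smith: $191.11
  Bob White: $148.81

Top spender: Noah Taylor ($322.58)

Noah Taylor ($322.58)


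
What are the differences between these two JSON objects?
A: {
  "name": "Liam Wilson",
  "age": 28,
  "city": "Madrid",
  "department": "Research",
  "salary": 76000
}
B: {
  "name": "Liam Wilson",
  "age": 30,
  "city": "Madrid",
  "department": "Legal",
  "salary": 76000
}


Comparing each field (in key order):
  name: same
  age: DIFFERENT
  city: same
  department: DIFFERENT
  salary: same
Differences:
  age: 28 -> 30
  department: Research -> Legal

2 field(s) changed

2 changes: age, department


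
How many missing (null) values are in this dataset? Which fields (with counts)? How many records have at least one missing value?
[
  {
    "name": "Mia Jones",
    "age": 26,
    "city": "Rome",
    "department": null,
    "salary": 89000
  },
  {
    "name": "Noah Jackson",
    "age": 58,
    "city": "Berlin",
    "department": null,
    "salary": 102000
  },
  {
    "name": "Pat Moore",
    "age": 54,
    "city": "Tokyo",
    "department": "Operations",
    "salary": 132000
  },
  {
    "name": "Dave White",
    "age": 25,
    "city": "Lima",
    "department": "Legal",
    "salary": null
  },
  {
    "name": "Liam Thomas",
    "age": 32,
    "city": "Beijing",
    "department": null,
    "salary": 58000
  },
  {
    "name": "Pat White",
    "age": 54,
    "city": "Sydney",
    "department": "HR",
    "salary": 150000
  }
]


Checking for missing (null) values in 6 records:

  Mia Jones: department
  Noah Jackson: department
  Pat Moore: complete
  Dave White: salary
  Liam Thomas: department
  Pat White: complete

Per field:
  name: 0 missing
  age: 0 missing
  city: 0 missing
  department: 3 missing
  salary: 1 missing

Total missing values: 4
Records with any missing: 4

4 missing values (department: 3, salary: 1); 4 incomplete records


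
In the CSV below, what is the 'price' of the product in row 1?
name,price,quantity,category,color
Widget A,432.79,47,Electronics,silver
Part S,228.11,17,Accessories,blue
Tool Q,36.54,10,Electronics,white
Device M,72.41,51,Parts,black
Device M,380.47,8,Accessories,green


Query: Row 1 ('Widget A'), column 'price'
Value: 432.79

432.79


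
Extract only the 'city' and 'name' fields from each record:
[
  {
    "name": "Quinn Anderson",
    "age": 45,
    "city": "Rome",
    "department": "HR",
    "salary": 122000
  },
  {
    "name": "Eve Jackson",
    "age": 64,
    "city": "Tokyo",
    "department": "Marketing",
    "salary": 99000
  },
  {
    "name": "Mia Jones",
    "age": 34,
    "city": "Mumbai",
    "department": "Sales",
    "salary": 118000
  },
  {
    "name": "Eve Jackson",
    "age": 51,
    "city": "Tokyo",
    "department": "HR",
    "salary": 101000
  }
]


Original: 4 records with fields: name, age, city, department, salary
Keep: ['city', 'name']
Drop: ['age', 'department', 'salary']
Result: 4 records, 2 fields each

[
  {
    "city": "Rome",
    "name": "Quinn Anderson"
  },
  {
    "city": "Tokyo",
    "name": "Eve Jackson"
  },
  {
    "city": "Mumbai",
    "name": "Mia Jones"
  },
  {
    "city": "Tokyo",
    "name": "Eve Jackson"
  }
]


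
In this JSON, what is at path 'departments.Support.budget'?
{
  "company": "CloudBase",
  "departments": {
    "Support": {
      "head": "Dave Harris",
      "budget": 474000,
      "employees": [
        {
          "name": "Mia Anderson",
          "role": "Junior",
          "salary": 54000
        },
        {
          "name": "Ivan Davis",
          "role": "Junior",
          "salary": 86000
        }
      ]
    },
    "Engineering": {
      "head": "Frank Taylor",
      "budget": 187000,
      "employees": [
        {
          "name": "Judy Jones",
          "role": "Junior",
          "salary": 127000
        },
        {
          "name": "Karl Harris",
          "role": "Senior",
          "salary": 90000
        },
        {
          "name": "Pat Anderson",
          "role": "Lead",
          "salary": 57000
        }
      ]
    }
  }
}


Path: departments.Support.budget

Navigate:
  -> departments
  -> Support
  -> budget = 474000

474000


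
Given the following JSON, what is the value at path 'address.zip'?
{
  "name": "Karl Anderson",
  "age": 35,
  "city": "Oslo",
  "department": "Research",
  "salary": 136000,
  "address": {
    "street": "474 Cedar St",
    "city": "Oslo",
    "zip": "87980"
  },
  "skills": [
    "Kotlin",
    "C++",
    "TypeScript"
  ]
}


Query: address.zip
Path: address -> zip
Value: 87980

87980


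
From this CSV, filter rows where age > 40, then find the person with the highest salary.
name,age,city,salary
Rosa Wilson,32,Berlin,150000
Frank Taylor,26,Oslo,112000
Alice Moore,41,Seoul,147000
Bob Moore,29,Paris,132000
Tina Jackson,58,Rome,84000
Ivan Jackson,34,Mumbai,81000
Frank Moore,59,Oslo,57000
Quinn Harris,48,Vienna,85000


Filter: age > 40
Sort by: salary (descending)

Filtered records (4):
  Alice Moore, age 41, salary $147000
  Quinn Harris, age 48, salary $85000
  Tina Jackson, age 58, salary $84000
  Frank Moore, age 59, salary $57000

Highest salary: Alice Moore ($147000)

Alice Moore


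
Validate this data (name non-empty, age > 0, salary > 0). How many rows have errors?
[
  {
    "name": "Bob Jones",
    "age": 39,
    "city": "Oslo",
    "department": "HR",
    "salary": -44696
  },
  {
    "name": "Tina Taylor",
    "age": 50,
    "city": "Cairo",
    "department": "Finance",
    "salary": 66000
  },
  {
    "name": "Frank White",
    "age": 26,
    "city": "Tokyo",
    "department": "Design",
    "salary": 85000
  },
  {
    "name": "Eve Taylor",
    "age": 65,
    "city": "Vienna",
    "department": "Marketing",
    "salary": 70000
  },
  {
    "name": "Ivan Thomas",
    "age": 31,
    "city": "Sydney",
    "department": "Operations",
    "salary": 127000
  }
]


Validating 5 records:
Rules: name non-empty, age > 0, salary > 0

  Row 1 (Bob Jones): negative salary: -44696
  Row 2 (Tina Taylor): OK
  Row 3 (Frank White): OK
  Row 4 (Eve Taylor): OK
  Row 5 (Ivan Thomas): OK

Total errors: 1

1 errors


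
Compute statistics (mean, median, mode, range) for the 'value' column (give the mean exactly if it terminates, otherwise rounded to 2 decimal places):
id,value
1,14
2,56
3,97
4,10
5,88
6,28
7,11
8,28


Data: [14, 56, 97, 10, 88, 28, 11, 28]
Count: 8
Sum: 332
Mean: 332/8 = 41.5
Sorted: [10, 11, 14, 28, 28, 56, 88, 97]
Median: 28.0
Mode: 28 (2 times)
Range: 97 - 10 = 87
Min: 10, Max: 97

mean=41.5, median=28.0, mode=28, range=87


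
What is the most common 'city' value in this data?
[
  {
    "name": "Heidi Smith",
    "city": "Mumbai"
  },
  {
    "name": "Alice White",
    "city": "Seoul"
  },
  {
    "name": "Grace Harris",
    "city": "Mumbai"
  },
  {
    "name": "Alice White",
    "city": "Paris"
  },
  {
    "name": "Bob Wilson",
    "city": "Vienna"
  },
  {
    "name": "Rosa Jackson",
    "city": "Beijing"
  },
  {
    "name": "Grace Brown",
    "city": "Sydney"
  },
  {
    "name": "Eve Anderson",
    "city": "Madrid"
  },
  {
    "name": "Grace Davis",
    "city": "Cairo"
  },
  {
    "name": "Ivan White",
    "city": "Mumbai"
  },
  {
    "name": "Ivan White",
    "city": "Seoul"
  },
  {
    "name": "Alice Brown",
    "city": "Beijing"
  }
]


Counting 'city' values across 12 records:

  Mumbai: 3 ###
  Seoul: 2 ##
  Beijing: 2 ##
  Paris: 1 #
  Vienna: 1 #
  Sydney: 1 #
  Madrid: 1 #
  Cairo: 1 #

Most common: Mumbai (3 times)

Mumbai (3 times)


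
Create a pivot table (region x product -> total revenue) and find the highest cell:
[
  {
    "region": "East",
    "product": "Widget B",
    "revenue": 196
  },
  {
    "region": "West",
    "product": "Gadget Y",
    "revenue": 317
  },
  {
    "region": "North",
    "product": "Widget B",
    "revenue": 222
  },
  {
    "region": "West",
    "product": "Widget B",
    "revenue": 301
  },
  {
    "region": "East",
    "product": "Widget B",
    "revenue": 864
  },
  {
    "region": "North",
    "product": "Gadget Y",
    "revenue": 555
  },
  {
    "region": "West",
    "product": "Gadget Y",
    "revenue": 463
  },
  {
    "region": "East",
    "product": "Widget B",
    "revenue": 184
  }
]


Pivot: region (rows) x product (columns) -> total revenue

     Gadget Y      Widget B    
East             0          1244  
North          555           222  
West           780           301  

Highest: East / Widget B = $1244

East / Widget B = $1244


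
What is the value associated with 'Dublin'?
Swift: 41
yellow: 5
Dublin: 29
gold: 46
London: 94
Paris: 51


Looking up key 'Dublin'
Value: 29

29


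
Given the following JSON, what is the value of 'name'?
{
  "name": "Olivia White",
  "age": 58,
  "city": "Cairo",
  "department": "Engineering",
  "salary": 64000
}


Looking up field 'name'
Value: Olivia White

Olivia White


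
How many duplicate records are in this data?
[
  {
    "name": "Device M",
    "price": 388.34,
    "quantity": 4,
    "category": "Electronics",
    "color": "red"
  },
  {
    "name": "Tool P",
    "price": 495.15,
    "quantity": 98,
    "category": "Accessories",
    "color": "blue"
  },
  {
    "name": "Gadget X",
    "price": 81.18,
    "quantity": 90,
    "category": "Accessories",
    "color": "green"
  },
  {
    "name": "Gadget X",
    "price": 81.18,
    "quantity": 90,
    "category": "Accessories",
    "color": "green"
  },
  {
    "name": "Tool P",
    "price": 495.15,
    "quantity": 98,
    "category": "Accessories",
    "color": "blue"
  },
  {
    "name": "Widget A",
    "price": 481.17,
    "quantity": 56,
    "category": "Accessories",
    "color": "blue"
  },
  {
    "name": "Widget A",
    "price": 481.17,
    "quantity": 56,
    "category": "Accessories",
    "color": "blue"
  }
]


Checking 7 records for duplicates:

  Row 1: Device M ($388.34, qty 4)
  Row 2: Tool P ($495.15, qty 98)
  Row 3: Gadget X ($81.18, qty 90)
  Row 4: Gadget X ($81.18, qty 90) <-- DUPLICATE
  Row 5: Tool P ($495.15, qty 98) <-- DUPLICATE
  Row 6: Widget A ($481.17, qty 56)
  Row 7: Widget A ($481.17, qty 56) <-- DUPLICATE

Duplicates found: 3
Unique records: 4

3 duplicates, 4 unique


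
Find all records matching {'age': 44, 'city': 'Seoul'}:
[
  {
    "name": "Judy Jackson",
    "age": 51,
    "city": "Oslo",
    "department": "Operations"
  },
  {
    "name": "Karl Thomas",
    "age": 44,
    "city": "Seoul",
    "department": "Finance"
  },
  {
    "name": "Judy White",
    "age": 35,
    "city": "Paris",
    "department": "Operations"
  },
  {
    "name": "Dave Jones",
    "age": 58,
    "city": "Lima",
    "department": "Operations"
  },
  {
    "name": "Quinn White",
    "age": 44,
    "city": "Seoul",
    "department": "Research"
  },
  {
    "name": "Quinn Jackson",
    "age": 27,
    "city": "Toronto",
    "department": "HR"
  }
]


Search criteria: {'age': 44, 'city': 'Seoul'}

Checking 6 records:
  Judy Jackson: {age: 51, city: Oslo}
  Karl Thomas: {age: 44, city: Seoul} <-- MATCH
  Judy White: {age: 35, city: Paris}
  Dave Jones: {age: 58, city: Lima}
  Quinn White: {age: 44, city: Seoul} <-- MATCH
  Quinn Jackson: {age: 27, city: Toronto}

Matches: ["Karl Thomas", "Quinn White"]

["Karl Thomas", "Quinn White"]


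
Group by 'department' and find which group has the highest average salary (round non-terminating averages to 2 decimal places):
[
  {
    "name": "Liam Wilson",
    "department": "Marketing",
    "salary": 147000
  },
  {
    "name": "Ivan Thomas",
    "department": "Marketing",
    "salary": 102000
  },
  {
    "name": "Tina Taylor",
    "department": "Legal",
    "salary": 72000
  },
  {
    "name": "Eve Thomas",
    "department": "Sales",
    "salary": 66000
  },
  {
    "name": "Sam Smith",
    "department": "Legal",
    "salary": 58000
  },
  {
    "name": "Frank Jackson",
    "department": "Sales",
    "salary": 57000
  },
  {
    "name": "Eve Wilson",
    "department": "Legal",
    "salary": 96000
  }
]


Group by: department

Groups:
  Legal: 3 people, avg salary = 226000/3 ≈ $75333.33
  Marketing: 2 people, avg salary = 249000/2 = $124500
  Sales: 2 people, avg salary = 123000/2 = $61500

Highest average salary: Marketing ($124500)

Marketing ($124500)
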